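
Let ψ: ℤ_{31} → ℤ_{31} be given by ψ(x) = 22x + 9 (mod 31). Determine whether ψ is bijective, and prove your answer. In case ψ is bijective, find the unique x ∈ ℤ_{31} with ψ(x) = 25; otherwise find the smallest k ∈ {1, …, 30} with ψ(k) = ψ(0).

12

Suppose ψ(s) = ψ(t) in ℤ_{31}. Then 22s + 9 ≡ 22t + 9 (mod 31), hence 22(s − t) ≡ 0 (mod 31).
Since gcd(22, 31) = 1, 22 is invertible modulo 31, so s − t ≡ 0 (mod 31), i.e. s = t.
We now compute 22⁻¹ mod 31 explicitly. Euclid's algorithm: 31 = 1·22 + 9, 22 = 2·9 + 4, 9 = 2·4 + 1; back-substituting gives 1 = 24·22 − 17·31, so 22⁻¹ ≡ 24 (mod 31).
For any y ∈ ℤ_{31}, x = 24(y − 9) mod 31 satisfies ψ(x) = 22·24(y − 9) + 9 ≡ y (since 22·24 ≡ 1 mod 31). So every y has a preimage.
Thus ψ is bijective.
Since ψ is bijective, we compute ψ⁻¹(25): solve 22x + 9 ≡ 25 (mod 31), i.e. 22x ≡ 16 (mod 31).
Multiplying by 22⁻¹ = 24 gives x ≡ 24·16 = 384 = 12·31 + 12 ≡ 12 (mod 31).
Check: ψ(12) = 22·12 + 9 = 273 = 8·31 + 25 ≡ 25 (mod 31).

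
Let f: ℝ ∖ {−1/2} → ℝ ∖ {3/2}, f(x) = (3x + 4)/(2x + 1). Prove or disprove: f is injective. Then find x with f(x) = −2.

Suppose f(a) = f(b). Cross-multiplying: (3a + 4)(2b + 1) = (3b + 4)(2a + 1).
Expanding both sides and cancelling the symmetric terms leaves −5·(a − b) = 0. Since −5 ≠ 0, a = b. So f is injective.
Solving f(x) = −2: cross-multiplying gives 3x + 4 = −2(2x + 1), which rearranges to 7x = −6, so x = −6/7.

-6/7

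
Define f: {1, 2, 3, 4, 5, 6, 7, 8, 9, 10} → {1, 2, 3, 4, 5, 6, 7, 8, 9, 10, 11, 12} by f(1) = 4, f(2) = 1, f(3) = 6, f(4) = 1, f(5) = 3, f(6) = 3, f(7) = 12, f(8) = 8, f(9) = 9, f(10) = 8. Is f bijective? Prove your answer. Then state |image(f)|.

f(2) = 1 = f(4) with 2 ≠ 4, so f is not injective, hence not bijective.
The image of f is {1, 3, 4, 6, 8, 9, 12}, which has 7 elements.

7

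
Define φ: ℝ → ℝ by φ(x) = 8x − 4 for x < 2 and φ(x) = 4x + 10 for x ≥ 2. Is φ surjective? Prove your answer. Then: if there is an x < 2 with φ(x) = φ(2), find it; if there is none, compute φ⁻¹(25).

Both pieces are strictly increasing (slopes 8 and 4), so each is injective on its own interval.
The left piece maps (−∞, 2) onto (−∞, 12); the right piece maps [2, ∞) onto [18, ∞).
The union (−∞, 12) ∪ [18, ∞) omits the interval between 12 and 18; in particular 12 has no preimage. So φ is not surjective.
Because the two images are disjoint, no x < 2 has φ(x) = φ(2), so we compute φ⁻¹(25): 25 lies in [18, ∞), so solve 4x + 10 = 25: x = (25 − 10)/4 = 15/4.

15/4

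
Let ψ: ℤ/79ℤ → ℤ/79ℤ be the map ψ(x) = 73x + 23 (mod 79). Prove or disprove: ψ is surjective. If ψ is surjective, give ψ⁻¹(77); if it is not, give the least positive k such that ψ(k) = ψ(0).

By definition, ψ is surjective if every y in the codomain equals ψ(x) for some x in the domain.
Since gcd(73, 79) = 1, 73 is invertible modulo 79. Euclid's algorithm: 79 = 1·73 + 6, 73 = 12·6 + 1; back-substituting gives 1 = 13·73 − 12·79, so 73⁻¹ ≡ 13 (mod 79).
For any y ∈ ℤ/79ℤ, x = 13(y − 23) mod 79 satisfies ψ(x) = 73·13(y − 23) + 23 ≡ y (since 73·13 ≡ 1 mod 79). So every y has a preimage.
Thus ψ is surjective.
Since ψ is surjective, we find ψ⁻¹(77): we need 73x ≡ 77 − 23 ≡ 54 (mod 79). Using 73⁻¹ = 13: x ≡ 13·54 = 702 = 8·79 + 70, so x = 70.
Check: ψ(70) = 73·70 + 23 = 5133 = 64·79 + 77 ≡ 77 (mod 79).

70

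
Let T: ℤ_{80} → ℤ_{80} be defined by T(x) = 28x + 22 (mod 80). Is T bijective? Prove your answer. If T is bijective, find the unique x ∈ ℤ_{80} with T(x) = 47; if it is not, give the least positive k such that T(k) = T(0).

20

We have gcd(28, 80) = 4 > 1. Taking x_1 = 0 and x_2 = 20: T(0) = 22 and T(20) = 28·20 + 22 = 582 ≡ 22 (mod 80).
So T(0) = T(20) while 0 ≠ 20, so T is not injective, hence not bijective.
Since T is not bijective, we find the least positive k with T(k) = T(0): this means 28k ≡ 0 (mod 80), i.e. 80 ∣ 28k. Since gcd(28, 80) = 4, dividing through by 4 this holds exactly when 20 ∣ 7k, and as gcd(7, 20) = 1, exactly when 20 ∣ k.
The smallest positive such k is 20.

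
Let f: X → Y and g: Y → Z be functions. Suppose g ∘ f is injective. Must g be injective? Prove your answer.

not injective

No. Take X = {0}, Y = {0, 1}, Z = {0, 1}, f(a) = a for each a ∈ X, and g(b) = 0 if b ∈ {0, 1} else g(b) = b.
Then g ∘ f = f is injective (X ⊂ Y and f is the inclusion), but g(0) = g(1) = 0 with 0 ≠ 1, so g is not injective.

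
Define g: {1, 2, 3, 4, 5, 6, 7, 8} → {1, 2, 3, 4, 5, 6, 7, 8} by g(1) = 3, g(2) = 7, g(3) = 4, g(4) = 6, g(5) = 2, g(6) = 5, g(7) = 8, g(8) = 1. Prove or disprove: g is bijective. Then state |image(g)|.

The values 3, 7, 4, 6, 2, 5, 8, 1 are a permutation of {1, 2, 3, 4, 5, 6, 7, 8}: each element appears exactly once.
So g is injective and surjective, hence bijective.
The image of g is {1, 2, 3, 4, 5, 6, 7, 8}, which has 8 elements.

8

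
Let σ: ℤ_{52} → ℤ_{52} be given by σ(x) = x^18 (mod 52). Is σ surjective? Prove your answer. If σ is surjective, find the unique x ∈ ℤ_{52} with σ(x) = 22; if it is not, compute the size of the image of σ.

σ(1) = 1^18 = 1.
σ(3): Repeated squaring mod 52: 3^1 ≡ 3, 3^2 ≡ 3² = 9, 3^4 ≡ 9² = 81 ≡ 29, 3^8 ≡ 29² = 841 ≡ 9, 3^16 ≡ 9² = 81 ≡ 29. Since 18 = 16 + 2, 3^18 ≡ 29·9: 29·9 = 261 ≡ 1. So 3^18 ≡ 1 (mod 52).
So σ(1) = σ(3) = 1 while 1 ≠ 3, therefore σ is not injective.
A non-injective map from the 52-element set ℤ_{52} to itself takes at most 51 distinct values, so it cannot be surjective. Therefore σ is not surjective.
Since σ is not surjective, we determine |image(σ)|. Computing x^18 mod 52 for each x (by repeated squaring, reducing mod 52 at every step), the values σ(0), σ(1), …, σ(51) are: 0, 1, 12, 1, 40, 25, 12, 25, 12, 1, 40, 25, 40, 13, 40, 25, 40, 1, 12, 25, 12, 25, 40, 1, 12, 1, 0, 1, 12, 1, 40, 25, 12, 25, 12, 1, 40, 25, 40, 13, 40, 25, 40, 1, 12, 25, 12, 25, 40, 1, 12, 1.
The distinct values are {0, 1, 12, 13, 25, 40}; there are 6 of them.

6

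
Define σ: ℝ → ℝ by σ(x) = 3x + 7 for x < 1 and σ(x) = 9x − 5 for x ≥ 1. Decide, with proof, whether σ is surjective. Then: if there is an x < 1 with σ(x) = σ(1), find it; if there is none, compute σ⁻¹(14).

-1

Both pieces are strictly increasing (slopes 3 and 9), so each is injective on its own interval.
The left piece maps (−∞, 1) onto (−∞, 10); the right piece maps [1, ∞) onto [4, ∞).
The union (−∞, 10) ∪ [4, ∞) covers ℝ, so σ is surjective.
For the follow-up: the images overlap, so an x < 1 with σ(x) = σ(1) exists. σ(1) = 4; solving 3x + 7 = 4 for x < 1 gives x = (4 − 7)/3 = −1.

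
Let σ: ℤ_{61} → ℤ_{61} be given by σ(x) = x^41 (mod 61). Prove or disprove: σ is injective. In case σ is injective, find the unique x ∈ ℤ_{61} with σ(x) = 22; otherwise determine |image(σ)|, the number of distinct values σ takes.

42

Since 61 is prime, the nonzero elements of ℤ_{61} form a cyclic group of order 60.
As gcd(41, 60) = 1, raising to the 41st power is a bijection on this group: if a^41 ≡ b^41 then (ab^{−1})^41 = 1, and the only element of order dividing gcd(41, 60) = 1 is 1, so a = b.
With σ(0) = 0 this makes σ injective on all of ℤ_{61}, hence bijective (finite equal-size domain and codomain). In particular σ is injective.
Since σ is injective, we find the preimage of 22. The inverse of x ↦ x^41 on (ℤ_{61})^× is x ↦ x^41, because 41·41 = 1681 = 28·60 + 1 ≡ 1 (mod 60) and x^{60} = 1 for x ≠ 0 (Fermat). So σ⁻¹(22) = 22^41 mod 61.
Repeated squaring mod 61: 22^1 ≡ 22, 22^2 ≡ 22² = 484 ≡ 57, 22^4 ≡ 57² = 3249 ≡ 16, 22^8 ≡ 16² = 256 ≡ 12, 22^16 ≡ 12² = 144 ≡ 22, 22^32 ≡ 22² = 484 ≡ 57. Since 41 = 32 + 8 + 1, 22^41 ≡ 57·12·22: 57·12 = 684 ≡ 13, then 13·22 = 286 ≡ 42. So 22^41 ≡ 42 (mod 61).
Hence σ⁻¹(22) = 42.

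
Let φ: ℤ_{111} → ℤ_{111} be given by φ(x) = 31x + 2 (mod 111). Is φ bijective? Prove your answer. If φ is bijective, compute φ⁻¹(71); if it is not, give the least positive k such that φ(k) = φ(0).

81

Recall that injectivity means: for all u, v in the domain, φ(u) = φ(v) implies u = v.
If φ(u) = φ(v), then 31u ≡ 31v (mod 111). Because gcd(31, 111) = 1, we may cancel 31 to get u ≡ v (mod 111).
We now compute 31⁻¹ mod 111 explicitly. Euclid's algorithm: 111 = 3·31 + 18, 31 = 1·18 + 13, 18 = 1·13 + 5, 13 = 2·5 + 3, 5 = 1·3 + 2, 3 = 1·2 + 1; back-substituting gives 1 = 43·31 − 12·111, so 31⁻¹ ≡ 43 (mod 111).
For any y ∈ ℤ_{111}, x = 43(y − 2) mod 111 satisfies φ(x) = 31·43(y − 2) + 2 ≡ y (since 31·43 ≡ 1 mod 111). So every y has a preimage.
Hence φ is bijective.
Since φ is bijective, we compute φ⁻¹(71): solve 31x + 2 ≡ 71 (mod 111), i.e. 31x ≡ 69 (mod 111).
Multiplying by 31⁻¹ = 43 gives x ≡ 43·69 = 2967 = 26·111 + 81 ≡ 81 (mod 111).
Check: φ(81) = 31·81 + 2 = 2513 = 22·111 + 71 ≡ 71 (mod 111).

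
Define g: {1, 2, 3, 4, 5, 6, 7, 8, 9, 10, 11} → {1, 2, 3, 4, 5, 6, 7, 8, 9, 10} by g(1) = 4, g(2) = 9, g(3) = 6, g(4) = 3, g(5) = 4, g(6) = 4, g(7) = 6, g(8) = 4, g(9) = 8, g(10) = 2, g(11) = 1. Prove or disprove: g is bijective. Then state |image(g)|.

g(1) = 4 = g(5) with 1 ≠ 5, so g is not injective, hence not bijective.
The image of g is {1, 2, 3, 4, 6, 8, 9}, which has 7 elements.

7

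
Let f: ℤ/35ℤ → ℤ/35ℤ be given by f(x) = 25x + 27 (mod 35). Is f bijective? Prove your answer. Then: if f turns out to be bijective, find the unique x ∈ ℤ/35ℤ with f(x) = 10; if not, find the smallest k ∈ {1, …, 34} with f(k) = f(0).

We have gcd(25, 35) = 5 > 1. Taking s = 0 and t = 7: f(0) = 27 and f(7) = 25·7 + 27 = 202 ≡ 27 (mod 35).
So f(0) = f(7) while 0 ≠ 7, thus f is not injective, hence not bijective.
Since f is not bijective, we find the least positive k with f(k) = f(0): this means 25k ≡ 0 (mod 35), i.e. 35 ∣ 25k. Since gcd(25, 35) = 5, dividing through by 5 this holds exactly when 7 ∣ 5k, and as gcd(5, 7) = 1, exactly when 7 ∣ k.
The smallest positive such k is 7.

7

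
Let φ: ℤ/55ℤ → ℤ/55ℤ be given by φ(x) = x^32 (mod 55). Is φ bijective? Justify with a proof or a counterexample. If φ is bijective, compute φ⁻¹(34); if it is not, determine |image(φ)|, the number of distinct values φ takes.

12

φ(4): Repeated squaring mod 55: 4^1 ≡ 4, 4^2 ≡ 4² = 16, 4^4 ≡ 16² = 256 ≡ 36, 4^8 ≡ 36² = 1296 ≡ 31, 4^16 ≡ 31² = 961 ≡ 26, 4^32 ≡ 26² = 676 ≡ 16. So 4^32 ≡ 16 (mod 55).
φ(7): Repeated squaring mod 55: 7^1 ≡ 7, 7^2 ≡ 7² = 49, 7^4 ≡ 49² = 2401 ≡ 36, 7^8 ≡ 36² = 1296 ≡ 31, 7^16 ≡ 31² = 961 ≡ 26, 7^32 ≡ 26² = 676 ≡ 16. So 7^32 ≡ 16 (mod 55).
So φ(4) = φ(7) = 16 while 4 ≠ 7, therefore φ is not injective, hence not bijective.
Since φ is not bijective, we determine |image(φ)|. Computing x^32 mod 55 for each x (by repeated squaring, reducing mod 55 at every step), the values φ(0), φ(1), …, φ(54) are: 0, 1, 26, 31, 16, 25, 36, 16, 31, 26, 45, 11, 1, 26, 31, 5, 36, 36, 16, 31, 15, 1, 11, 1, 26, 20, 16, 36, 36, 16, 20, 26, 1, 11, 1, 15, 31, 16, 36, 36, 5, 31, 26, 1, 11, 45, 26, 31, 16, 36, 25, 16, 31, 26, 1.
The distinct values are {0, 1, 5, 11, 15, 16, 20, 25, 26, 31, 36, 45}; there are 12 of them.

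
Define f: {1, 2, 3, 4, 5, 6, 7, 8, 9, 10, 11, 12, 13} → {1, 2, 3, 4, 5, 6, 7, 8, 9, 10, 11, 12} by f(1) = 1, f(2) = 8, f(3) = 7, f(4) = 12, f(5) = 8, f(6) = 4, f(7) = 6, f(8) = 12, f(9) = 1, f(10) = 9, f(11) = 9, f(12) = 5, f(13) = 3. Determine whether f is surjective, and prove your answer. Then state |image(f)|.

9

No element maps to 2, so f is not surjective.
The image of f is {1, 3, 4, 5, 6, 7, 8, 9, 12}, which has 9 elements.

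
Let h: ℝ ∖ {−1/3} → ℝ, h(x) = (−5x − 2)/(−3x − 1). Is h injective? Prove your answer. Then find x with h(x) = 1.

Suppose h(u) = h(v). Cross-multiplying: (−5u − 2)(−3v − 1) = (−5v − 2)(−3u − 1).
Expanding both sides and cancelling the symmetric terms leaves −1·(u − v) = 0. Since −1 ≠ 0, u = v. Therefore h is injective.
Solving h(x) = 1: cross-multiplying gives −5x − 2 = 1(−3x − 1), which rearranges to −2x = 1, so x = −1/2.

-1/2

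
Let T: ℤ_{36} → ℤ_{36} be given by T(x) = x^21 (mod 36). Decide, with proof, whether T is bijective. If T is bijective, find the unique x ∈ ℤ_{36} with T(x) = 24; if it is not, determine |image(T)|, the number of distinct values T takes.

T(0) = 0^21 = 0.
T(6): Repeated squaring mod 36: 6^1 ≡ 6, 6^2 ≡ 6² = 36 ≡ 0, 6^4 ≡ 0² = 0, 6^8 ≡ 0² = 0, 6^16 ≡ 0² = 0. Since 21 = 16 + 4 + 1, 6^21 ≡ 0·0·6: 0·0 = 0, then 0·6 = 0. So 6^21 ≡ 0 (mod 36).
So T(0) = T(6) = 0 while 0 ≠ 6, hence T is not injective, hence not bijective.
Since T is not bijective, we determine |image(T)|. Computing x^21 mod 36 for each x (by repeated squaring, reducing mod 36 at every step), the values T(0), T(1), …, T(35) are: 0, 1, 8, 27, 28, 17, 0, 19, 8, 9, 28, 35, 0, 1, 8, 27, 28, 17, 0, 19, 8, 9, 28, 35, 0, 1, 8, 27, 28, 17, 0, 19, 8, 9, 28, 35.
The distinct values are {0, 1, 8, 9, 17, 19, 27, 28, 35}; there are 9 of them.

9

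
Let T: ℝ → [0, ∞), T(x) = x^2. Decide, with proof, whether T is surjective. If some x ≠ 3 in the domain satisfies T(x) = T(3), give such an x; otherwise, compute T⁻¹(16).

For any y ∈ [0, ∞), x = y^{1/2} ∈ ℝ satisfies x^2 = y, so T is surjective.
For the follow-up, such an x exists: taking x = −3 ∈ ℝ gives T(−3) = 9 = T(3) with −3 ≠ 3.

-3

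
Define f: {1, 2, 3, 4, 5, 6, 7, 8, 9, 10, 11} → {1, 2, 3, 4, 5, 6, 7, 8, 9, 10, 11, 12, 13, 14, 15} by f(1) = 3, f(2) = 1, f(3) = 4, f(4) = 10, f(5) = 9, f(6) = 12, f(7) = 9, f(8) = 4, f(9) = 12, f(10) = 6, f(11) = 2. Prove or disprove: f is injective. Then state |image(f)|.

8

f(5) = 9 = f(7) with 5 ≠ 7, so f is not injective.
The image of f is {1, 2, 3, 4, 6, 9, 10, 12}, which has 8 elements.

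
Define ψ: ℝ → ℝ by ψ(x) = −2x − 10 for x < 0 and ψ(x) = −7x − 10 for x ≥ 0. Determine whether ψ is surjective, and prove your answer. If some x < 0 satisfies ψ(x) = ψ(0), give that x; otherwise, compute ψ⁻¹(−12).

Both pieces are strictly decreasing (slopes −2 and −7), so each is injective on its own interval.
The left piece maps (−∞, 0) onto (−10, ∞); the right piece maps [0, ∞) onto (−∞, −10].
These images together cover ℝ, so ψ is surjective.
Because the two images are disjoint, no x < 0 has ψ(x) = ψ(0), so we compute ψ⁻¹(−12): −12 lies in (−∞, −10], so solve −7x − 10 = −12: x = (−12 + 10)/(−7) = 2/7.

2/7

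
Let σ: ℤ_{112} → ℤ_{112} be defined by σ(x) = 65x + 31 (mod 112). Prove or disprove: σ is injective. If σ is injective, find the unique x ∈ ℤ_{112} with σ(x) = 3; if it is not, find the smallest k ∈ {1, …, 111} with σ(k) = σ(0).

84

By definition, σ is injective if σ(s) = σ(t) implies s = t.
If σ(s) = σ(t), then 65s ≡ 65t (mod 112). Because gcd(65, 112) = 1, we may cancel 65 to get s ≡ t (mod 112).
So σ is injective.
We now compute 65⁻¹ mod 112 explicitly. Euclid's algorithm: 112 = 1·65 + 47, 65 = 1·47 + 18, 47 = 2·18 + 11, 18 = 1·11 + 7, 11 = 1·7 + 4, 7 = 1·4 + 3, 4 = 1·3 + 1; back-substituting gives 1 = 81·65 − 47·112, so 65⁻¹ ≡ 81 (mod 112).
Since σ is injective, we compute σ⁻¹(3): solve 65x + 31 ≡ 3 (mod 112), i.e. 65x ≡ 84 (mod 112).
Multiplying by 65⁻¹ = 81 gives x ≡ 81·84 = 6804 = 60·112 + 84 ≡ 84 (mod 112).
Check: σ(84) = 65·84 + 31 = 5491 = 49·112 + 3 ≡ 3 (mod 112).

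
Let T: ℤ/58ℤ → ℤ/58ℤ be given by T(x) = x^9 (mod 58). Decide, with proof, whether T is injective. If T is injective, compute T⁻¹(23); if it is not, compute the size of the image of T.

Computing x^9 mod 58 for each x (by repeated squaring, reducing mod 58 at every step), the values T(0), T(1), …, T(57) are: 0, 1, 48, 21, 42, 33, 22, 49, 44, 35, 18, 31, 12, 5, 32, 55, 24, 17, 56, 11, 52, 43, 38, 7, 54, 45, 8, 39, 28, 29, 30, 19, 50, 13, 4, 51, 20, 15, 6, 47, 2, 41, 34, 3, 26, 53, 46, 27, 40, 23, 14, 9, 36, 25, 16, 37, 10, 57.
Every element of ℤ/58ℤ appears exactly once in this list, so T is a bijection, and in particular injective.
Since T is injective, we read off the preimage of 23 from the same table: T(49) = 23, so T⁻¹(23) = 49.

49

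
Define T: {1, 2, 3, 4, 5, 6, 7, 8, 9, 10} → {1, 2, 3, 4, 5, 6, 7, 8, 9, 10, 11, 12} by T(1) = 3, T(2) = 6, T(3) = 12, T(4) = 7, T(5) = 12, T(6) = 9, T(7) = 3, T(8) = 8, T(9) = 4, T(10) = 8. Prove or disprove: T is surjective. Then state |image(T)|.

No element maps to 1, so T is not surjective.
The image of T is {3, 4, 6, 7, 8, 9, 12}, which has 7 elements.

7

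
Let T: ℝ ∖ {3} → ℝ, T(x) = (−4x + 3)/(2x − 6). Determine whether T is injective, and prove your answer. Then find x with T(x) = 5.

33/14

Suppose T(s) = T(t). Cross-multiplying: (−4s + 3)(2t − 6) = (−4t + 3)(2s − 6).
Expanding both sides and cancelling the symmetric terms leaves 18·(s − t) = 0. Since 18 ≠ 0, s = t. Therefore T is injective.
Solving T(x) = 5: cross-multiplying gives −4x + 3 = 5(2x − 6), which rearranges to −14x = −33, so x = 33/14.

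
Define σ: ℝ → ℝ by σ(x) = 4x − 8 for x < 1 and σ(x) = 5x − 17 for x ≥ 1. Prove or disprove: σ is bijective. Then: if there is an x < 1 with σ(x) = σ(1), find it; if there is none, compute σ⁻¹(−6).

-1

Both pieces are strictly increasing (slopes 4 and 5), so each is injective on its own interval.
The left piece maps (−∞, 1) onto (−∞, −4); the right piece maps [1, ∞) onto [−12, ∞).
These images overlap. In particular σ(1) = −12 (right piece), and solving 4x − 8 = −12 on the left piece gives x = −1 < 1.
So σ(−1) = σ(1) with −1 ≠ 1, and σ is not injective, hence not bijective. This x = −1 is the requested value below 1.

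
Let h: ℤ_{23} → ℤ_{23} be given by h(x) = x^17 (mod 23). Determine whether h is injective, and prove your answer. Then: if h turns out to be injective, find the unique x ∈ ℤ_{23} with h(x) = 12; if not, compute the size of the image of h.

Since 23 is prime, the nonzero elements of ℤ_{23} form a cyclic group of order 22.
As gcd(17, 22) = 1, raising to the 17th power is a bijection on this group: if a^17 ≡ b^17 then (ab^{−1})^17 = 1, and the only element of order dividing gcd(17, 22) = 1 is 1, so a = b.
With h(0) = 0 this makes h injective on all of ℤ_{23}, hence bijective (finite equal-size domain and codomain). In particular h is injective.
Since h is injective, we find the preimage of 12. The inverse of x ↦ x^17 on (ℤ_{23})^× is x ↦ x^13, because 17·13 = 221 = 10·22 + 1 ≡ 1 (mod 22) and x^{22} = 1 for x ≠ 0 (Fermat). So h⁻¹(12) = 12^13 mod 23.
Repeated squaring mod 23: 12^1 ≡ 12, 12^2 ≡ 12² = 144 ≡ 6, 12^4 ≡ 6² = 36 ≡ 13, 12^8 ≡ 13² = 169 ≡ 8. Since 13 = 8 + 4 + 1, 12^13 ≡ 8·13·12: 8·13 = 104 ≡ 12, then 12·12 = 144 ≡ 6. So 12^13 ≡ 6 (mod 23).
Hence h⁻¹(12) = 6.

6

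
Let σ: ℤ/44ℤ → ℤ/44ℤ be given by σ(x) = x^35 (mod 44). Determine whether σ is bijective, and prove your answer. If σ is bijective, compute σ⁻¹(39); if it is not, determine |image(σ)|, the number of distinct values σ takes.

σ(1) = 1^35 = 1.
σ(5): Repeated squaring mod 44: 5^1 ≡ 5, 5^2 ≡ 5² = 25, 5^4 ≡ 25² = 625 ≡ 9, 5^8 ≡ 9² = 81 ≡ 37, 5^16 ≡ 37² = 1369 ≡ 5, 5^32 ≡ 5² = 25. Since 35 = 32 + 2 + 1, 5^35 ≡ 25·25·5: 25·25 = 625 ≡ 9, then 9·5 = 45 ≡ 1. So 5^35 ≡ 1 (mod 44).
So σ(1) = σ(5) = 1 while 1 ≠ 5, hence σ is not injective, hence not bijective.
Since σ is not bijective, we determine |image(σ)|. Computing x^35 mod 44 for each x (by repeated squaring, reducing mod 44 at every step), the values σ(0), σ(1), …, σ(43) are: 0, 1, 32, 23, 12, 1, 32, 43, 32, 1, 32, 11, 12, 21, 12, 23, 12, 21, 32, 43, 12, 21, 0, 23, 32, 1, 12, 23, 32, 21, 32, 23, 32, 33, 12, 43, 12, 1, 12, 43, 32, 21, 12, 43.
The distinct values are {0, 1, 11, 12, 21, 23, 32, 33, 43}; there are 9 of them.

9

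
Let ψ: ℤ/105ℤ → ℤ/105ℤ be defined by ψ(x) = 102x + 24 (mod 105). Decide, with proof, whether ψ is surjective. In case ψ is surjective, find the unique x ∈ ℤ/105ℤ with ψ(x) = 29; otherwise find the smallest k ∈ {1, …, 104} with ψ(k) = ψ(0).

35

Since gcd(102, 105) = 3, we have 102x ≡ 0 (mod 3) for all x, so ψ(x) ≡ 0 (mod 3).
But 1 ≢ 0 (mod 3), so 1 ∈ ℤ/105ℤ has no preimage. So ψ is not surjective.
Since ψ is not surjective, we find the least positive k with ψ(k) = ψ(0): this means 102k ≡ 0 (mod 105), i.e. 105 ∣ 102k. Since gcd(102, 105) = 3, dividing through by 3 this holds exactly when 35 ∣ 34k, and as gcd(34, 35) = 1, exactly when 35 ∣ k.
The smallest positive such k is 35.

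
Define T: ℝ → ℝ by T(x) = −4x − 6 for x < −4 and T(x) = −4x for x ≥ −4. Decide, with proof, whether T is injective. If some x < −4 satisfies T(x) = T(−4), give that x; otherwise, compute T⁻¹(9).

-11/2

Both pieces are strictly decreasing (slopes −4 and −4), so each is injective on its own interval.
The left piece maps (−∞, −4) onto (10, ∞); the right piece maps [−4, ∞) onto (−∞, 16].
These images overlap. In particular T(−4) = 16 (right piece), and solving −4x − 6 = 16 on the left piece gives x = −11/2 < −4.
So T(−11/2) = T(−4) with −11/2 ≠ −4, and T is not injective. This x = −11/2 is the requested value below −4.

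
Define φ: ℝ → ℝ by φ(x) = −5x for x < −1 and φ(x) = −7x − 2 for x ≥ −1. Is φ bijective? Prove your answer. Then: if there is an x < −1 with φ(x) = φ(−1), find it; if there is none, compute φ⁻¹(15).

-3

Both pieces are strictly decreasing (slopes −5 and −7), so each is injective on its own interval.
The left piece maps (−∞, −1) onto (5, ∞); the right piece maps [−1, ∞) onto (−∞, 5].
Since 5 = 5, the images partition ℝ: φ is injective and surjective, hence bijective.
Because the two images are disjoint, no x < −1 has φ(x) = φ(−1), so we compute φ⁻¹(15): 15 lies in (5, ∞), so solve −5x = 15: x = (15 − 0)/(−5) = −3.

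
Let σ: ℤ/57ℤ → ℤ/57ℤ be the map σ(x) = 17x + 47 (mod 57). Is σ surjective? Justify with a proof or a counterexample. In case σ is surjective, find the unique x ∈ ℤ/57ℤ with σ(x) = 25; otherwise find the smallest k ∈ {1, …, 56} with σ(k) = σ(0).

Since gcd(17, 57) = 1, 17 is invertible modulo 57. Euclid's algorithm: 57 = 3·17 + 6, 17 = 2·6 + 5, 6 = 1·5 + 1; back-substituting gives 1 = 47·17 − 14·57, so 17⁻¹ ≡ 47 (mod 57).
Then y ↦ 47(y − 47) is a two-sided inverse to σ, so every y ∈ ℤ/57ℤ has a preimage.
Therefore σ is surjective.
Since σ is surjective, we find σ⁻¹(25): we need 17x ≡ 25 − 47 ≡ 35 (mod 57). Using 17⁻¹ = 47: x ≡ 47·35 = 1645 = 28·57 + 49, so x = 49.
Check: σ(49) = 17·49 + 47 = 880 = 15·57 + 25 ≡ 25 (mod 57).

49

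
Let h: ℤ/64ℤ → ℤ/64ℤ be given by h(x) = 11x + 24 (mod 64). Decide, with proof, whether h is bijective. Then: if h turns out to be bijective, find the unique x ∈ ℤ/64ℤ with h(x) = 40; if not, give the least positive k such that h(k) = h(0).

48

Suppose h(a) = h(b) in ℤ/64ℤ. Then 11a + 24 ≡ 11b + 24 (mod 64), so 11(a − b) ≡ 0 (mod 64).
Since gcd(11, 64) = 1, 11 is invertible modulo 64, so a − b ≡ 0 (mod 64), i.e. a = b.
We now compute 11⁻¹ mod 64 explicitly. Euclid's algorithm: 64 = 5·11 + 9, 11 = 1·9 + 2, 9 = 4·2 + 1; back-substituting gives 1 = 35·11 − 6·64, so 11⁻¹ ≡ 35 (mod 64).
For any y ∈ ℤ/64ℤ, x = 35(y − 24) mod 64 satisfies h(x) = 11·35(y − 24) + 24 ≡ y (since 11·35 ≡ 1 mod 64). So every y has a preimage.
Hence h is bijective.
Since h is bijective, we find h⁻¹(40): we need 11x ≡ 40 − 24 ≡ 16 (mod 64). Using 11⁻¹ = 35: x ≡ 35·16 = 560 = 8·64 + 48, so x = 48.
Check: h(48) = 11·48 + 24 = 552 = 8·64 + 40 ≡ 40 (mod 64).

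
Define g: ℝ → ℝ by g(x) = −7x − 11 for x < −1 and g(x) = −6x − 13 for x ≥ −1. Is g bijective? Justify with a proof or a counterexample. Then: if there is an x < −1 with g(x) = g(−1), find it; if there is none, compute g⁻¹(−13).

0

Both pieces are strictly decreasing (slopes −7 and −6), so each is injective on its own interval.
The left piece maps (−∞, −1) onto (−4, ∞); the right piece maps [−1, ∞) onto (−∞, −7].
The images leave a gap (−4 has no preimage), so g is not surjective, hence not bijective.
Because the two images are disjoint, no x < −1 has g(x) = g(−1), so we compute g⁻¹(−13): −13 lies in (−∞, −7], so solve −6x − 13 = −13: x = (−13 + 13)/(−6) = 0.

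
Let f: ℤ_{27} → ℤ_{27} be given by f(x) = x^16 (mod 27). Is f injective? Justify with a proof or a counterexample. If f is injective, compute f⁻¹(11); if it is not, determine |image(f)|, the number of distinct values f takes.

f(0) = 0^16 = 0.
f(3): Repeated squaring mod 27: 3^1 ≡ 3, 3^2 ≡ 3² = 9, 3^4 ≡ 9² = 81 ≡ 0, 3^8 ≡ 0² = 0, 3^16 ≡ 0² = 0. So 3^16 ≡ 0 (mod 27).
So f(0) = f(3) = 0 while 0 ≠ 3, hence f is not injective.
Since f is not injective, we determine |image(f)|. Computing x^16 mod 27 for each x (by repeated squaring, reducing mod 27 at every step), the values f(0), f(1), …, f(26) are: 0, 1, 7, 0, 22, 13, 0, 16, 19, 0, 10, 25, 0, 4, 4, 0, 25, 10, 0, 19, 16, 0, 13, 22, 0, 7, 1.
The distinct values are {0, 1, 4, 7, 10, 13, 16, 19, 22, 25}; there are 10 of them.

10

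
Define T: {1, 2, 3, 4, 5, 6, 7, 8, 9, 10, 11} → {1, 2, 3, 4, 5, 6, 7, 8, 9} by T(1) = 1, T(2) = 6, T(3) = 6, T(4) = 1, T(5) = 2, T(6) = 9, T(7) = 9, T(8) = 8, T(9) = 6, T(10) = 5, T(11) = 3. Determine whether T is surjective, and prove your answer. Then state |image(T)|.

7

No element maps to 4, so T is not surjective.
The image of T is {1, 2, 3, 5, 6, 8, 9}, which has 7 elements.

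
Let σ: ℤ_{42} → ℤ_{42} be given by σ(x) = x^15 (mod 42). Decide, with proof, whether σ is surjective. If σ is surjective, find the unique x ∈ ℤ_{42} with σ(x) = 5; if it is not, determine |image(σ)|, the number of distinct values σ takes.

18

σ(2): Repeated squaring mod 42: 2^1 ≡ 2, 2^2 ≡ 2² = 4, 2^4 ≡ 4² = 16, 2^8 ≡ 16² = 256 ≡ 4. Since 15 = 8 + 4 + 2 + 1, 2^15 ≡ 4·16·4·2: 4·16 = 64 ≡ 22, then 22·4 = 88 ≡ 4, then 4·2 = 8. So 2^15 ≡ 8 (mod 42).
σ(8): Repeated squaring mod 42: 8^1 ≡ 8, 8^2 ≡ 8² = 64 ≡ 22, 8^4 ≡ 22² = 484 ≡ 22, 8^8 ≡ 22² = 484 ≡ 22. Since 15 = 8 + 4 + 2 + 1, 8^15 ≡ 22·22·22·8: 22·22 = 484 ≡ 22, then 22·22 = 484 ≡ 22, then 22·8 = 176 ≡ 8. So 8^15 ≡ 8 (mod 42).
So σ(2) = σ(8) = 8 while 2 ≠ 8, hence σ is not injective.
A non-injective map from the 42-element set ℤ_{42} to itself takes at most 41 distinct values, so it cannot be surjective. Therefore σ is not surjective.
Since σ is not surjective, we determine |image(σ)|. Computing x^15 mod 42 for each x (by repeated squaring, reducing mod 42 at every step), the values σ(0), σ(1), …, σ(41) are: 0, 1, 8, 27, 22, 41, 6, 7, 8, 15, 34, 29, 6, 13, 14, 15, 22, 41, 36, 13, 20, 21, 22, 29, 6, 1, 20, 27, 28, 29, 36, 13, 8, 27, 34, 35, 36, 1, 20, 15, 34, 41.
The distinct values are {0, 1, 6, 7, 8, 13, 14, 15, 20, 21, 22, 27, 28, 29, 34, 35, 36, 41}; there are 18 of them.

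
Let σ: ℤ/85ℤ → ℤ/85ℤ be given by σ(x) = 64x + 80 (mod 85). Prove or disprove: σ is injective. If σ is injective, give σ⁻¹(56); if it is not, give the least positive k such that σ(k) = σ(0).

74

Recall that σ is injective if σ(x_1) = σ(x_2) implies x_1 = x_2.
Suppose σ(x_1) = σ(x_2) in ℤ/85ℤ. Then 64x_1 + 80 ≡ 64x_2 + 80 (mod 85), therefore 64(x_1 − x_2) ≡ 0 (mod 85).
Since gcd(64, 85) = 1, 64 is invertible modulo 85, so x_1 − x_2 ≡ 0 (mod 85), i.e. x_1 = x_2.
Thus σ is injective.
We now compute 64⁻¹ mod 85 explicitly. Euclid's algorithm: 85 = 1·64 + 21, 64 = 3·21 + 1; back-substituting gives 1 = 4·64 − 3·85, so 64⁻¹ ≡ 4 (mod 85).
Since σ is injective, we find σ⁻¹(56): we need 64x ≡ 56 − 80 ≡ 61 (mod 85). Using 64⁻¹ = 4: x ≡ 4·61 = 244 = 2·85 + 74, so x = 74.
Check: σ(74) = 64·74 + 80 = 4816 = 56·85 + 56 ≡ 56 (mod 85).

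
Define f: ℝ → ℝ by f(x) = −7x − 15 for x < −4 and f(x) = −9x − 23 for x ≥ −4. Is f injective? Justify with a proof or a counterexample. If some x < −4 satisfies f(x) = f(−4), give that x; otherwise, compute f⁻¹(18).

Both pieces are strictly decreasing (slopes −7 and −9), so each is injective on its own interval.
The left piece maps (−∞, −4) onto (13, ∞); the right piece maps [−4, ∞) onto (−∞, 13].
These images are disjoint, so no value is attained by both pieces. Therefore f is injective.
Because the two images are disjoint, no x < −4 has f(x) = f(−4), so we compute f⁻¹(18): 18 lies in (13, ∞), so solve −7x − 15 = 18: x = (18 + 15)/(−7) = −33/7.

-33/7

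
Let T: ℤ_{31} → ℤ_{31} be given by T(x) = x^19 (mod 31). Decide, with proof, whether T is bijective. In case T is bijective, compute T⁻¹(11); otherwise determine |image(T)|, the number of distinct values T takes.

Since 31 is prime, the nonzero elements of ℤ_{31} form a cyclic group of order 30.
As gcd(19, 30) = 1, raising to the 19th power is a bijection on this group: if s^19 ≡ t^19 then (st^{−1})^19 = 1, and the only element of order dividing gcd(19, 30) = 1 is 1, so s = t.
With T(0) = 0 this makes T injective on all of ℤ_{31}, hence bijective (finite equal-size domain and codomain). In particular T is bijective.
Since T is bijective, we find the preimage of 11. The inverse of x ↦ x^19 on (ℤ_{31})^× is x ↦ x^19, because 19·19 = 361 = 12·30 + 1 ≡ 1 (mod 30) and x^{30} = 1 for x ≠ 0 (Fermat). So T⁻¹(11) = 11^19 mod 31.
Repeated squaring mod 31: 11^1 ≡ 11, 11^2 ≡ 11² = 121 ≡ 28, 11^4 ≡ 28² = 784 ≡ 9, 11^8 ≡ 9² = 81 ≡ 19, 11^16 ≡ 19² = 361 ≡ 20. Since 19 = 16 + 2 + 1, 11^19 ≡ 20·28·11: 20·28 = 560 ≡ 2, then 2·11 = 22. So 11^19 ≡ 22 (mod 31).
Hence T⁻¹(11) = 22.

22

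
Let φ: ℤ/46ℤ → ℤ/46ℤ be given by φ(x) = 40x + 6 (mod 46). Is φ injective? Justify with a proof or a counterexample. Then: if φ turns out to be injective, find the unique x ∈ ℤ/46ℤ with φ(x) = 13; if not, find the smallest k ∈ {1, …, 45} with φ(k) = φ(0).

Recall that injectivity means: for all a, b in the domain, φ(a) = φ(b) implies a = b.
We have gcd(40, 46) = 2 > 1. Taking a = 0 and b = 23: φ(0) = 6 and φ(23) = 40·23 + 6 = 926 ≡ 6 (mod 46).
So φ(0) = φ(23) while 0 ≠ 23, so φ is not injective.
Since φ is not injective, we find the least positive k with φ(k) = φ(0): this means 40k ≡ 0 (mod 46), i.e. 46 ∣ 40k. Since gcd(40, 46) = 2, dividing through by 2 this holds exactly when 23 ∣ 20k, and as gcd(20, 23) = 1, exactly when 23 ∣ k.
The smallest positive such k is 23.

23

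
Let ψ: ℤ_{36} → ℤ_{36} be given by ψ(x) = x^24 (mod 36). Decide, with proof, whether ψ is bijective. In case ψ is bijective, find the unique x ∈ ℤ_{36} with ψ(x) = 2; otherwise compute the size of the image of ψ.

4

ψ(2): Repeated squaring mod 36: 2^1 ≡ 2, 2^2 ≡ 2² = 4, 2^4 ≡ 4² = 16, 2^8 ≡ 16² = 256 ≡ 4, 2^16 ≡ 4² = 16. Since 24 = 16 + 8, 2^24 ≡ 16·4: 16·4 = 64 ≡ 28. So 2^24 ≡ 28 (mod 36).
ψ(4): Repeated squaring mod 36: 4^1 ≡ 4, 4^2 ≡ 4² = 16, 4^4 ≡ 16² = 256 ≡ 4, 4^8 ≡ 4² = 16, 4^16 ≡ 16² = 256 ≡ 4. Since 24 = 16 + 8, 4^24 ≡ 4·16: 4·16 = 64 ≡ 28. So 4^24 ≡ 28 (mod 36).
So ψ(2) = ψ(4) = 28 while 2 ≠ 4, so ψ is not injective, hence not bijective.
Since ψ is not bijective, we determine |image(ψ)|. Computing x^24 mod 36 for each x (by repeated squaring, reducing mod 36 at every step), the values ψ(0), ψ(1), …, ψ(35) are: 0, 1, 28, 9, 28, 1, 0, 1, 28, 9, 28, 1, 0, 1, 28, 9, 28, 1, 0, 1, 28, 9, 28, 1, 0, 1, 28, 9, 28, 1, 0, 1, 28, 9, 28, 1.
The distinct values are {0, 1, 9, 28}; there are 4 of them.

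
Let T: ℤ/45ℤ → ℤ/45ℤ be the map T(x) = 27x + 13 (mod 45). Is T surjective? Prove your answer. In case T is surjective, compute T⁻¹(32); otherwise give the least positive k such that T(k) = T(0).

5

Recall that T is surjective if every y in the codomain equals T(x) for some x in the domain.
Since gcd(27, 45) = 9, we have 27x ≡ 0 (mod 9) for all x, so T(x) ≡ 4 (mod 9).
But 0 ≢ 4 (mod 9), so 0 ∈ ℤ/45ℤ has no preimage. Therefore T is not surjective.
Since T is not surjective, we find the least positive k with T(k) = T(0): this means 27k ≡ 0 (mod 45), i.e. 45 ∣ 27k. Since gcd(27, 45) = 9, dividing through by 9 this holds exactly when 5 ∣ 3k, and as gcd(3, 5) = 1, exactly when 5 ∣ k.
The smallest positive such k is 5.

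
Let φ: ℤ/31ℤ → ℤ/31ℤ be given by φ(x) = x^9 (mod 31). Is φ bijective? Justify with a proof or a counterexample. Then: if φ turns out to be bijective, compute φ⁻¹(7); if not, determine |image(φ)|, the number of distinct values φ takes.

φ(1) = 1^9 = 1.
φ(5): Repeated squaring mod 31: 5^1 ≡ 5, 5^2 ≡ 5² = 25, 5^4 ≡ 25² = 625 ≡ 5, 5^8 ≡ 5² = 25. Since 9 = 8 + 1, 5^9 ≡ 25·5: 25·5 = 125 ≡ 1. So 5^9 ≡ 1 (mod 31).
So φ(1) = φ(5) = 1 while 1 ≠ 5, so φ is not injective, hence not bijective.
Since φ is not bijective, we determine |image(φ)|. Computing x^9 mod 31 for each x (by repeated squaring, reducing mod 31 at every step), the values φ(0), φ(1), …, φ(30) are: 0, 1, 16, 29, 8, 1, 30, 8, 4, 4, 16, 23, 15, 29, 4, 29, 2, 27, 2, 16, 8, 15, 27, 27, 23, 1, 30, 23, 2, 15, 30.
The distinct values are {0, 1, 2, 4, 8, 15, 16, 23, 27, 29, 30}; there are 11 of them.

11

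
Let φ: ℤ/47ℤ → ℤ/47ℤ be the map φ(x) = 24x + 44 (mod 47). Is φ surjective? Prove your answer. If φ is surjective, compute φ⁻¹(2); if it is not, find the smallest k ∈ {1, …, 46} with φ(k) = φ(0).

Recall: φ is surjective if every y in the codomain equals φ(x) for some x in the domain.
Since gcd(24, 47) = 1, 24 is invertible modulo 47. Euclid's algorithm: 47 = 1·24 + 23, 24 = 1·23 + 1; back-substituting gives 1 = 2·24 − 1·47, so 24⁻¹ ≡ 2 (mod 47).
For any y ∈ ℤ/47ℤ, x = 2(y − 44) mod 47 satisfies φ(x) = 24·2(y − 44) + 44 ≡ y (since 24·2 ≡ 1 mod 47). So every y has a preimage.
Therefore φ is surjective.
Since φ is surjective, we find φ⁻¹(2): we need 24x ≡ 2 − 44 ≡ 5 (mod 47). Using 24⁻¹ = 2: x ≡ 2·5 = 10, so x = 10.
Check: φ(10) = 24·10 + 44 = 284 = 6·47 + 2 ≡ 2 (mod 47).

10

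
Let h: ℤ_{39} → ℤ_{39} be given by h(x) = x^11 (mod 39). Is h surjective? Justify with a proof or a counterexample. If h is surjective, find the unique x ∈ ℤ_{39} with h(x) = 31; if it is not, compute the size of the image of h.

34

Computing x^11 mod 39 for each x (by repeated squaring, reducing mod 39 at every step), the values h(0), h(1), …, h(38) are: 0, 1, 20, 9, 10, 8, 24, 28, 5, 3, 4, 32, 12, 13, 14, 33, 22, 23, 21, 37, 2, 18, 16, 17, 6, 25, 26, 27, 7, 35, 36, 34, 11, 15, 31, 29, 30, 19, 38.
Every element of ℤ_{39} appears exactly once in this list, so h is a bijection, and in particular surjective.
Since h is surjective, we read off the preimage of 31 from the same table: h(34) = 31, so h⁻¹(31) = 34.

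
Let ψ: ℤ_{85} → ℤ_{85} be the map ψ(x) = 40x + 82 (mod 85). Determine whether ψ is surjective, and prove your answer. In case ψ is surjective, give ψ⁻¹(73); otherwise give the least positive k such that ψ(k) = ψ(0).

Since gcd(40, 85) = 5, we have 40x ≡ 0 (mod 5) for all x, so ψ(x) ≡ 2 (mod 5).
But 0 ≢ 2 (mod 5), so 0 ∈ ℤ_{85} has no preimage. So ψ is not surjective.
Since ψ is not surjective, we find the least positive k with ψ(k) = ψ(0): this means 40k ≡ 0 (mod 85), i.e. 85 ∣ 40k. Since gcd(40, 85) = 5, dividing through by 5 this holds exactly when 17 ∣ 8k, and as gcd(8, 17) = 1, exactly when 17 ∣ k.
The smallest positive such k is 17.

17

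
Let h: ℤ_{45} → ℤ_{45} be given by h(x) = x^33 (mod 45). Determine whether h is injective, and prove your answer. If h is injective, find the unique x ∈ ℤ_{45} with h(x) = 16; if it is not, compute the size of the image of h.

15

h(0) = 0^33 = 0.
h(15): Repeated squaring mod 45: 15^1 ≡ 15, 15^2 ≡ 15² = 225 ≡ 0, 15^4 ≡ 0² = 0, 15^8 ≡ 0² = 0, 15^16 ≡ 0² = 0, 15^32 ≡ 0² = 0. Since 33 = 32 + 1, 15^33 ≡ 0·15: 0·15 = 0. So 15^33 ≡ 0 (mod 45).
So h(0) = h(15) = 0 while 0 ≠ 15, therefore h is not injective.
Since h is not injective, we determine |image(h)|. Computing x^33 mod 45 for each x (by repeated squaring, reducing mod 45 at every step), the values h(0), h(1), …, h(44) are: 0, 1, 17, 18, 19, 35, 36, 37, 8, 9, 10, 26, 27, 28, 44, 0, 1, 17, 18, 19, 35, 36, 37, 8, 9, 10, 26, 27, 28, 44, 0, 1, 17, 18, 19, 35, 36, 37, 8, 9, 10, 26, 27, 28, 44.
The distinct values are {0, 1, 8, 9, 10, 17, 18, 19, 26, 27, 28, 35, 36, 37, 44}; there are 15 of them.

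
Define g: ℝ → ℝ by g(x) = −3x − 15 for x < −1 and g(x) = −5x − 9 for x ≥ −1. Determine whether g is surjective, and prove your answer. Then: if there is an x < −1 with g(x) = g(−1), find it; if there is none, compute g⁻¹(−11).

-11/3

Both pieces are strictly decreasing (slopes −3 and −5), so each is injective on its own interval.
The left piece maps (−∞, −1) onto (−12, ∞); the right piece maps [−1, ∞) onto (−∞, −4].
The union (−12, ∞) ∪ (−∞, −4] covers ℝ, so g is surjective.
For the follow-up: the images overlap, so an x < −1 with g(x) = g(−1) exists. g(−1) = −4; solving −3x − 15 = −4 for x < −1 gives x = (−4 + 15)/(−3) = −11/3.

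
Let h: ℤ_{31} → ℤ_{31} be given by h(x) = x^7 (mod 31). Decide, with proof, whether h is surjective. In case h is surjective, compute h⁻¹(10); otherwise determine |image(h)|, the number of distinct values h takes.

Since 31 is prime, the nonzero elements of ℤ_{31} form a cyclic group of order 30.
As gcd(7, 30) = 1, raising to the 7th power is a bijection on this group: if u^7 ≡ v^7 then (uv^{−1})^7 = 1, and the only element of order dividing gcd(7, 30) = 1 is 1, so u = v.
With h(0) = 0 this makes h injective on all of ℤ_{31}, hence bijective (finite equal-size domain and codomain). In particular h is surjective.
Since h is surjective, we find the preimage of 10. The inverse of x ↦ x^7 on (ℤ_{31})^× is x ↦ x^13, because 7·13 = 91 = 3·30 + 1 ≡ 1 (mod 30) and x^{30} = 1 for x ≠ 0 (Fermat). So h⁻¹(10) = 10^13 mod 31.
Repeated squaring mod 31: 10^1 ≡ 10, 10^2 ≡ 10² = 100 ≡ 7, 10^4 ≡ 7² = 49 ≡ 18, 10^8 ≡ 18² = 324 ≡ 14. Since 13 = 8 + 4 + 1, 10^13 ≡ 14·18·10: 14·18 = 252 ≡ 4, then 4·10 = 40 ≡ 9. So 10^13 ≡ 9 (mod 31).
Hence h⁻¹(10) = 9.

9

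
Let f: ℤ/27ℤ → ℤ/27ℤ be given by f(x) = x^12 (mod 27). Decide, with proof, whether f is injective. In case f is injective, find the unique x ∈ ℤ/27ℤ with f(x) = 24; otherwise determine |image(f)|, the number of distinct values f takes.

4

f(0) = 0^12 = 0.
f(3): Repeated squaring mod 27: 3^1 ≡ 3, 3^2 ≡ 3² = 9, 3^4 ≡ 9² = 81 ≡ 0, 3^8 ≡ 0² = 0. Since 12 = 8 + 4, 3^12 ≡ 0·0: 0·0 = 0. So 3^12 ≡ 0 (mod 27).
So f(0) = f(3) = 0 while 0 ≠ 3, hence f is not injective.
Since f is not injective, we determine |image(f)|. Computing x^12 mod 27 for each x (by repeated squaring, reducing mod 27 at every step), the values f(0), f(1), …, f(26) are: 0, 1, 19, 0, 10, 10, 0, 19, 1, 0, 1, 19, 0, 10, 10, 0, 19, 1, 0, 1, 19, 0, 10, 10, 0, 19, 1.
The distinct values are {0, 1, 10, 19}; there are 4 of them.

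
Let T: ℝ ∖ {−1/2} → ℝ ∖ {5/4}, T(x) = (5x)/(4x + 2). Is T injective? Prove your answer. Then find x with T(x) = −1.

Suppose T(u) = T(v). Cross-multiplying: (5u)(4v + 2) = (5v)(4u + 2).
Expanding both sides and cancelling the symmetric terms leaves 10·(u − v) = 0. Since 10 ≠ 0, u = v. So T is injective.
Solving T(x) = −1: cross-multiplying gives 5x = −1(4x + 2), which rearranges to 9x = −2, so x = −2/9.

-2/9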